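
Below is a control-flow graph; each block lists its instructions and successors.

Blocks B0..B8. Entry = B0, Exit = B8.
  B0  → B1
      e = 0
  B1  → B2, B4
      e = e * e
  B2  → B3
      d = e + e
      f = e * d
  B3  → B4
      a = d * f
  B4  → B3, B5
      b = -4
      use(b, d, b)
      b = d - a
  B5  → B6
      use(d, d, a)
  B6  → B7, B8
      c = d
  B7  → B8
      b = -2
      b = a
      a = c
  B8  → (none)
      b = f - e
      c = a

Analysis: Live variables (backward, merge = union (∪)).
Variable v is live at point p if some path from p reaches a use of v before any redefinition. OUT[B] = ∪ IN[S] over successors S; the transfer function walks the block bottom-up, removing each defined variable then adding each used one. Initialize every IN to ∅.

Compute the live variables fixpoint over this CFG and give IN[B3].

Answer: {d, e, f}

Derivation:
Converged values:
  B0: | IN={a, d, f} | OUT={a, d, e, f}
  B1: | IN={a, d, e, f} | OUT={a, d, e, f}
  B2: | IN={e} | OUT={d, e, f}
  B3: | IN={d, e, f} | OUT={a, d, e, f}
  B4: | IN={a, d, e, f} | OUT={a, d, e, f}
  B5: | IN={a, d, e, f} | OUT={a, d, e, f}
  B6: | IN={a, d, e, f} | OUT={a, c, e, f}
  B7: | IN={a, c, e, f} | OUT={a, e, f}
  B8: | IN={a, e, f} | OUT={}

Merge at B3: OUT[B3] = IN[B4] = {a, d, e, f}
Applying B3's transfer function to that OUT value gives IN[B3] (row B3 above).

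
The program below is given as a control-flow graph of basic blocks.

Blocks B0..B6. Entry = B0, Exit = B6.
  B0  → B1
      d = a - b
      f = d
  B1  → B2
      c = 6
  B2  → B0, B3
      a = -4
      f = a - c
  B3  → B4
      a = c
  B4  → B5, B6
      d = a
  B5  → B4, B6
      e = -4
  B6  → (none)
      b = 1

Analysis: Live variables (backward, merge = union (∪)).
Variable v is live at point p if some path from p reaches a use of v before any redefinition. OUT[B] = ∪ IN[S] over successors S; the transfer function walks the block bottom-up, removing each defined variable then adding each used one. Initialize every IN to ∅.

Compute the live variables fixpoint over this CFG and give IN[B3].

Answer: {c}

Derivation:
Fixpoint table:
  B0:   IN={a, b}   OUT={b}
  B1:   IN={b}   OUT={b, c}
  B2:   IN={b, c}   OUT={a, b, c}
  B3:   IN={c}   OUT={a}
  B4:   IN={a}   OUT={a}
  B5:   IN={a}   OUT={a}
  B6:   IN={}   OUT={}

Merge at B3: OUT[B3] = IN[B4] = {a}
Applying B3's transfer function to that OUT value gives IN[B3] (row B3 above).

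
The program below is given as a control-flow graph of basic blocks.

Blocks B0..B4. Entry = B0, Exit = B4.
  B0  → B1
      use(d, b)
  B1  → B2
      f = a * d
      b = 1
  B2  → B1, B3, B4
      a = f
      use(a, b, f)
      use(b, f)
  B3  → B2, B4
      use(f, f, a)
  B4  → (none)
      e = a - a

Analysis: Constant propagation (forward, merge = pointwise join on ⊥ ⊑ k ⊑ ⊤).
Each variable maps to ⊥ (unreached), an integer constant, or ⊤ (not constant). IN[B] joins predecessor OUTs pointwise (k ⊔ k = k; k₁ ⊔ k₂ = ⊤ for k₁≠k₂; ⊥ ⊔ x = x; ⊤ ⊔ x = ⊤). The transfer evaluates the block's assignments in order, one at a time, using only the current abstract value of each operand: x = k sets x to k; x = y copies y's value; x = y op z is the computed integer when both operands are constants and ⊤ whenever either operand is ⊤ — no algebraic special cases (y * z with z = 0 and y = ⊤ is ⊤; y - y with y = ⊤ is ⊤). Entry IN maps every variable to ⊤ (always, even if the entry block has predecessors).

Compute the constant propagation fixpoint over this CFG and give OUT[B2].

Answer: {a: ⊤, b: 1, c: ⊤, d: ⊤, e: ⊤, f: ⊤}

Trace:
Fixpoint table:
  B0: | IN=(all ⊤) | OUT=(all ⊤)
  B1: | IN=(all ⊤) | OUT={b:1; rest ⊤}
  B2: | IN={b:1; rest ⊤} | OUT={b:1; rest ⊤}
  B3: | IN={b:1; rest ⊤} | OUT={b:1; rest ⊤}
  B4: | IN={b:1; rest ⊤} | OUT={b:1; rest ⊤}

Merge at B2: IN[B2] = OUT[B1] ⊔ OUT[B3] = {a: ⊤, b: 1, c: ⊤, d: ⊤, e: ⊤, f: ⊤}
Applying B2's transfer function to that IN value gives OUT[B2] (row B2 above).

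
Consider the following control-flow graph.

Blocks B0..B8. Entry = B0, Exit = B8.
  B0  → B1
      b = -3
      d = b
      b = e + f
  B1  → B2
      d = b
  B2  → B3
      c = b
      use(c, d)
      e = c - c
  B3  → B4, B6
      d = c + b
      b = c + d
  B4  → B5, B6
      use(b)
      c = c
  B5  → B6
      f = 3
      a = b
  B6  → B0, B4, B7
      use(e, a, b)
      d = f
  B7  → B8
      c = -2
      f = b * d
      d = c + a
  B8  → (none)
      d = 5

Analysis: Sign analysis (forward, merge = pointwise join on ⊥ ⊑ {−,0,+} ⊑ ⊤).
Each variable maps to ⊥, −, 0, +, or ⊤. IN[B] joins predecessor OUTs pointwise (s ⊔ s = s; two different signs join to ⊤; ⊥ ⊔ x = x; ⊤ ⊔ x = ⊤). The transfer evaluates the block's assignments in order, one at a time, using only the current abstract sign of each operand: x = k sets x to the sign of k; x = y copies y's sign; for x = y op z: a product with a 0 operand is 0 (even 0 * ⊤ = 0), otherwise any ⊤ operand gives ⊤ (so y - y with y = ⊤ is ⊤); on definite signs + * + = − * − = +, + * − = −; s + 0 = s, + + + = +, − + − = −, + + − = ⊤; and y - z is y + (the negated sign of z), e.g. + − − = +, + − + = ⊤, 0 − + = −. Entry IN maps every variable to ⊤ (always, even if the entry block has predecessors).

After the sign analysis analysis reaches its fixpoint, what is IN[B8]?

Per-block solution:
  B0:  IN=(all ⊤)  OUT={d:-; rest ⊤}
  B1:  IN={d:-; rest ⊤}  OUT=(all ⊤)
  B2:  IN=(all ⊤)  OUT=(all ⊤)
  B3:  IN=(all ⊤)  OUT=(all ⊤)
  B4:  IN=(all ⊤)  OUT=(all ⊤)
  B5:  IN=(all ⊤)  OUT={f:+; rest ⊤}
  B6:  IN=(all ⊤)  OUT=(all ⊤)
  B7:  IN=(all ⊤)  OUT={c:-; rest ⊤}
  B8:  IN={c:-; rest ⊤}  OUT={c:-, d:+; rest ⊤}

Merge at B8: IN[B8] = OUT[B7] = {a: ⊤, b: ⊤, c: -, d: ⊤, e: ⊤, f: ⊤}

Answer: {a: ⊤, b: ⊤, c: -, d: ⊤, e: ⊤, f: ⊤}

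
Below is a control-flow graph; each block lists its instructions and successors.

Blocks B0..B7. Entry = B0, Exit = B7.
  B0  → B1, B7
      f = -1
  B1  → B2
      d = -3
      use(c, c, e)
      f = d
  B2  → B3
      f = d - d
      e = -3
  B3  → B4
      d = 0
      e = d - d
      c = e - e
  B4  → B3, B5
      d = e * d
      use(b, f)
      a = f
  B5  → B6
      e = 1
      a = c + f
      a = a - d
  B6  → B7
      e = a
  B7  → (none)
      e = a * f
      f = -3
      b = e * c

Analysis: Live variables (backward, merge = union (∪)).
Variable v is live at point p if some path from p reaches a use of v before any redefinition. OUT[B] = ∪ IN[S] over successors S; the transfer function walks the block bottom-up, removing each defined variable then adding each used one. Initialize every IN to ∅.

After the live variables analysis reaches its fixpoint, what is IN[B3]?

Converged values:
  B0:  IN={a, b, c, e}  OUT={a, b, c, e, f}
  B1:  IN={b, c, e}  OUT={b, d}
  B2:  IN={b, d}  OUT={b, f}
  B3:  IN={b, f}  OUT={b, c, d, e, f}
  B4:  IN={b, c, d, e, f}  OUT={b, c, d, f}
  B5:  IN={c, d, f}  OUT={a, c, f}
  B6:  IN={a, c, f}  OUT={a, c, f}
  B7:  IN={a, c, f}  OUT={}

Merge at B3: OUT[B3] = IN[B4] = {b, c, d, e, f}
Applying B3's transfer function to that OUT value gives IN[B3] (row B3 above).

Answer: {b, f}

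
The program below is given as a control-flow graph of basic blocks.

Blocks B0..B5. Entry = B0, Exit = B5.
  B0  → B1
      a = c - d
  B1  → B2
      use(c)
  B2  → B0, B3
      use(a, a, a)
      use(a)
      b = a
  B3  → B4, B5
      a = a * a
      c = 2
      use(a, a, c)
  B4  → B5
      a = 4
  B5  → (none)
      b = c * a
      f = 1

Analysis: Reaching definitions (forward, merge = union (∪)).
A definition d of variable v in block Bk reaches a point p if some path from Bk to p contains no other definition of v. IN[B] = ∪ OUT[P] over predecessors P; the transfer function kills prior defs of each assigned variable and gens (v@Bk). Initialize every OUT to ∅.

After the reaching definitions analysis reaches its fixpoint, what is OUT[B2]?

Fixpoint table:
  B0:  IN={a@B0, b@B2}  OUT={a@B0, b@B2}
  B1:  IN={a@B0, b@B2}  OUT={a@B0, b@B2}
  B2:  IN={a@B0, b@B2}  OUT={a@B0, b@B2}
  B3:  IN={a@B0, b@B2}  OUT={a@B3, b@B2, c@B3}
  B4:  IN={a@B3, b@B2, c@B3}  OUT={a@B4, b@B2, c@B3}
  B5:  IN={a@B3, a@B4, b@B2, c@B3}  OUT={a@B3, a@B4, b@B5, c@B3, f@B5}

Merge at B2: IN[B2] = OUT[B1] = {a@B0, b@B2}
Applying B2's transfer function to that IN value gives OUT[B2] (row B2 above).

Answer: {a@B0, b@B2}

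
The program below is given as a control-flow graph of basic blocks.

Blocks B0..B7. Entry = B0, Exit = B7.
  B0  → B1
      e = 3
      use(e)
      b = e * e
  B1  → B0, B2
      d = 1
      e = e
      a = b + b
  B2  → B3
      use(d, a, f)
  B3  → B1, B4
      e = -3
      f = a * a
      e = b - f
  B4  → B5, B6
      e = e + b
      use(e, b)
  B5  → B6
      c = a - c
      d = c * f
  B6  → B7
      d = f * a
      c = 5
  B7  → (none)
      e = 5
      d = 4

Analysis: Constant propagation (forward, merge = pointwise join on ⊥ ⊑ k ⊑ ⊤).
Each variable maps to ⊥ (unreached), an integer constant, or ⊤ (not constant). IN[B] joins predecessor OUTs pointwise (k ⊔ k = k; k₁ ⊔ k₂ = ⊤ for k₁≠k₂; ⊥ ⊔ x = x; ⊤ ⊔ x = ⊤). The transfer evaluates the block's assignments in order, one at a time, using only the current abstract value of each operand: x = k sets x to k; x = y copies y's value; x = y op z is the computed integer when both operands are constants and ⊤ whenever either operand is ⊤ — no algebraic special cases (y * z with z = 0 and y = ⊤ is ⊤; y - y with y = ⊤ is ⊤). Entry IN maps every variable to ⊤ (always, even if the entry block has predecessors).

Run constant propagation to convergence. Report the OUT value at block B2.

Answer: {a: 18, b: 9, c: ⊤, d: 1, e: ⊤, f: ⊤}

Derivation:
Converged values:
  B0:   IN=(all ⊤)   OUT={b:9, e:3; rest ⊤}
  B1:   IN={b:9; rest ⊤}   OUT={a:18, b:9, d:1; rest ⊤}
  B2:   IN={a:18, b:9, d:1; rest ⊤}   OUT={a:18, b:9, d:1; rest ⊤}
  B3:   IN={a:18, b:9, d:1; rest ⊤}   OUT={a:18, b:9, d:1, e:-315, f:324; rest ⊤}
  B4:   IN={a:18, b:9, d:1, e:-315, f:324; rest ⊤}   OUT={a:18, b:9, d:1, e:-306, f:324; rest ⊤}
  B5:   IN={a:18, b:9, d:1, e:-306, f:324; rest ⊤}   OUT={a:18, b:9, e:-306, f:324; rest ⊤}
  B6:   IN={a:18, b:9, e:-306, f:324; rest ⊤}   OUT={a:18, b:9, c:5, d:5832, e:-306, f:324; rest ⊤}
  B7:   IN={a:18, b:9, c:5, d:5832, e:-306, f:324; rest ⊤}   OUT={a:18, b:9, c:5, d:4, e:5, f:324; rest ⊤}

Merge at B2: IN[B2] = OUT[B1] = {a: 18, b: 9, c: ⊤, d: 1, e: ⊤, f: ⊤}
Applying B2's transfer function to that IN value gives OUT[B2] (row B2 above).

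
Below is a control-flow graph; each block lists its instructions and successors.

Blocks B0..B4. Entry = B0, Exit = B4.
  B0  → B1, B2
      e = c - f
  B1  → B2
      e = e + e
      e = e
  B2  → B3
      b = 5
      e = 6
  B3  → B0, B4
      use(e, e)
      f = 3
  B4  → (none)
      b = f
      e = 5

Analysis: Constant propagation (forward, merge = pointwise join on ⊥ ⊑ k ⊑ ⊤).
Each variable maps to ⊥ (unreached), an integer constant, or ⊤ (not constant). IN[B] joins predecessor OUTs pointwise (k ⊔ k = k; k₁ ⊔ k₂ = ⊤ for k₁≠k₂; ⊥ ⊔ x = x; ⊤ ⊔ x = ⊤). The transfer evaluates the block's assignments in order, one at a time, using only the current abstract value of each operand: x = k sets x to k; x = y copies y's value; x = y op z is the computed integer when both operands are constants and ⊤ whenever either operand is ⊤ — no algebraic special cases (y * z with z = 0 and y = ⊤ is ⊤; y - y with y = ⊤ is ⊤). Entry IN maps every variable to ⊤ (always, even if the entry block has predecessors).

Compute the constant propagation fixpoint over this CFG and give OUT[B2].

Fixpoint table:
  B0:  IN=(all ⊤)  OUT=(all ⊤)
  B1:  IN=(all ⊤)  OUT=(all ⊤)
  B2:  IN=(all ⊤)  OUT={b:5, e:6; rest ⊤}
  B3:  IN={b:5, e:6; rest ⊤}  OUT={b:5, e:6, f:3; rest ⊤}
  B4:  IN={b:5, e:6, f:3; rest ⊤}  OUT={b:3, e:5, f:3; rest ⊤}

Merge at B2: IN[B2] = OUT[B0] ⊔ OUT[B1] = {a: ⊤, b: ⊤, c: ⊤, d: ⊤, e: ⊤, f: ⊤}
Applying B2's transfer function to that IN value gives OUT[B2] (row B2 above).

Answer: {a: ⊤, b: 5, c: ⊤, d: ⊤, e: 6, f: ⊤}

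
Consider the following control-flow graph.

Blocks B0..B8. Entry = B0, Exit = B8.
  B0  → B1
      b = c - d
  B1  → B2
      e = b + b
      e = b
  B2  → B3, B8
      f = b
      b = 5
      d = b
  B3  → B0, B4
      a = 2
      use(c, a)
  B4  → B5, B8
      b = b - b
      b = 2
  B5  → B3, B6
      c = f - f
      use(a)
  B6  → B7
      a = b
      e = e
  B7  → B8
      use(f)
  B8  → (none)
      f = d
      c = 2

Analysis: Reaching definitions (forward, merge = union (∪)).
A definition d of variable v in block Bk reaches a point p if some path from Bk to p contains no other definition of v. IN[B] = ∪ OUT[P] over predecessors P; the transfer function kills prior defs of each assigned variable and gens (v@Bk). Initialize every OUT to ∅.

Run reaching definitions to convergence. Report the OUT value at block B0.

Converged values:
  B0:  IN={a@B3, b@B2, b@B4, c@B5, d@B2, e@B1, f@B2}  OUT={a@B3, b@B0, c@B5, d@B2, e@B1, f@B2}
  B1:  IN={a@B3, b@B0, c@B5, d@B2, e@B1, f@B2}  OUT={a@B3, b@B0, c@B5, d@B2, e@B1, f@B2}
  B2:  IN={a@B3, b@B0, c@B5, d@B2, e@B1, f@B2}  OUT={a@B3, b@B2, c@B5, d@B2, e@B1, f@B2}
  B3:  IN={a@B3, b@B2, b@B4, c@B5, d@B2, e@B1, f@B2}  OUT={a@B3, b@B2, b@B4, c@B5, d@B2, e@B1, f@B2}
  B4:  IN={a@B3, b@B2, b@B4, c@B5, d@B2, e@B1, f@B2}  OUT={a@B3, b@B4, c@B5, d@B2, e@B1, f@B2}
  B5:  IN={a@B3, b@B4, c@B5, d@B2, e@B1, f@B2}  OUT={a@B3, b@B4, c@B5, d@B2, e@B1, f@B2}
  B6:  IN={a@B3, b@B4, c@B5, d@B2, e@B1, f@B2}  OUT={a@B6, b@B4, c@B5, d@B2, e@B6, f@B2}
  B7:  IN={a@B6, b@B4, c@B5, d@B2, e@B6, f@B2}  OUT={a@B6, b@B4, c@B5, d@B2, e@B6, f@B2}
  B8:  IN={a@B3, a@B6, b@B2, b@B4, c@B5, d@B2, e@B1, e@B6, f@B2}  OUT={a@B3, a@B6, b@B2, b@B4, c@B8, d@B2, e@B1, e@B6, f@B8}

Merge at B0 (entry node, so the boundary value {} is joined with the incoming edge(s)): IN[B0] = {} ⊔ OUT[B3] = {a@B3, b@B2, b@B4, c@B5, d@B2, e@B1, f@B2}
Applying B0's transfer function to that IN value gives OUT[B0] (row B0 above).

Answer: {a@B3, b@B0, c@B5, d@B2, e@B1, f@B2}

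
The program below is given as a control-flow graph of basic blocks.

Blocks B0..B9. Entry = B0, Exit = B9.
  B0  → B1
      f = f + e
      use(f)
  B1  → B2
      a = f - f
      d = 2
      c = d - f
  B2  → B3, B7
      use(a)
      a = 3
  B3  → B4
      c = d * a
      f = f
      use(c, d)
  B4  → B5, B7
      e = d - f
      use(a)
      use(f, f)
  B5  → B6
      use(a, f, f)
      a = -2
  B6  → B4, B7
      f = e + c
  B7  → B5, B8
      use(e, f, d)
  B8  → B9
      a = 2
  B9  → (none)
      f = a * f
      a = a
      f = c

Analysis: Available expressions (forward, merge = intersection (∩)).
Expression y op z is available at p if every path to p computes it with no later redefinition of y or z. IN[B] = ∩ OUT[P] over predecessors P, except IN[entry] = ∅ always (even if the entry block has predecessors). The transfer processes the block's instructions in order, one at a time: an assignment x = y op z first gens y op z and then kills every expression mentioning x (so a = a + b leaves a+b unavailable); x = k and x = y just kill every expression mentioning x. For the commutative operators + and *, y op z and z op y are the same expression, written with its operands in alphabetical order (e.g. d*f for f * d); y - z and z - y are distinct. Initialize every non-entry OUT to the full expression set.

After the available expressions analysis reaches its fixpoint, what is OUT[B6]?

Answer: {c+e}

Working:
Per-block solution:
  B0:   IN={}   OUT={}
  B1:   IN={}   OUT={d-f, f-f}
  B2:   IN={d-f, f-f}   OUT={d-f, f-f}
  B3:   IN={d-f, f-f}   OUT={a*d}
  B4:   IN={}   OUT={d-f}
  B5:   IN={}   OUT={}
  B6:   IN={}   OUT={c+e}
  B7:   IN={}   OUT={}
  B8:   IN={}   OUT={}
  B9:   IN={}   OUT={}

Merge at B6: IN[B6] = OUT[B5] = {}
Applying B6's transfer function to that IN value gives OUT[B6] (row B6 above).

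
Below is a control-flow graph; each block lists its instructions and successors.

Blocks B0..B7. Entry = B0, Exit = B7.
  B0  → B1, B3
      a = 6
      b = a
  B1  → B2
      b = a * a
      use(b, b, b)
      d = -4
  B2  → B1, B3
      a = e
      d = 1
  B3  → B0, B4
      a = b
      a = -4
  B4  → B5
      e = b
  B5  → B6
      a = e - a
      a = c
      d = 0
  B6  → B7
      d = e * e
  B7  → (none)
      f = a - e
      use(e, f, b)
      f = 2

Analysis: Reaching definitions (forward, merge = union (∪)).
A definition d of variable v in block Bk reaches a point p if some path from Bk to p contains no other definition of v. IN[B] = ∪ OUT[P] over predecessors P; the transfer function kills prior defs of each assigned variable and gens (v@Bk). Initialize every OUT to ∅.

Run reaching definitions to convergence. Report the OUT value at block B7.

Per-block solution:
  B0: | IN={a@B3, b@B0, b@B1, d@B2} | OUT={a@B0, b@B0, d@B2}
  B1: | IN={a@B0, a@B2, b@B0, b@B1, d@B2} | OUT={a@B0, a@B2, b@B1, d@B1}
  B2: | IN={a@B0, a@B2, b@B1, d@B1} | OUT={a@B2, b@B1, d@B2}
  B3: | IN={a@B0, a@B2, b@B0, b@B1, d@B2} | OUT={a@B3, b@B0, b@B1, d@B2}
  B4: | IN={a@B3, b@B0, b@B1, d@B2} | OUT={a@B3, b@B0, b@B1, d@B2, e@B4}
  B5: | IN={a@B3, b@B0, b@B1, d@B2, e@B4} | OUT={a@B5, b@B0, b@B1, d@B5, e@B4}
  B6: | IN={a@B5, b@B0, b@B1, d@B5, e@B4} | OUT={a@B5, b@B0, b@B1, d@B6, e@B4}
  B7: | IN={a@B5, b@B0, b@B1, d@B6, e@B4} | OUT={a@B5, b@B0, b@B1, d@B6, e@B4, f@B7}

Merge at B7: IN[B7] = OUT[B6] = {a@B5, b@B0, b@B1, d@B6, e@B4}
Applying B7's transfer function to that IN value gives OUT[B7] (row B7 above).

Answer: {a@B5, b@B0, b@B1, d@B6, e@B4, f@B7}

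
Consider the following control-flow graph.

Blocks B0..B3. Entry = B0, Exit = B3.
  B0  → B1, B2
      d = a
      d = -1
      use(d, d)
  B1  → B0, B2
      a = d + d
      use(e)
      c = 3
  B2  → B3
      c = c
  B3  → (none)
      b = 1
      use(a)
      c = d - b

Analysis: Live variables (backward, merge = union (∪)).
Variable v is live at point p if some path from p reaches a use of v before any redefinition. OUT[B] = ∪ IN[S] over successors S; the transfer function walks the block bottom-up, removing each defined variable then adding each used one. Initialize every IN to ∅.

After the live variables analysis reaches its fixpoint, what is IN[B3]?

Fixpoint table:
  B0:  IN={a, c, e}  OUT={a, c, d, e}
  B1:  IN={d, e}  OUT={a, c, d, e}
  B2:  IN={a, c, d}  OUT={a, d}
  B3:  IN={a, d}  OUT={}

B3 is the boundary node: OUT[B3] = {}
Applying B3's transfer function to that OUT value gives IN[B3] (row B3 above).

Answer: {a, d}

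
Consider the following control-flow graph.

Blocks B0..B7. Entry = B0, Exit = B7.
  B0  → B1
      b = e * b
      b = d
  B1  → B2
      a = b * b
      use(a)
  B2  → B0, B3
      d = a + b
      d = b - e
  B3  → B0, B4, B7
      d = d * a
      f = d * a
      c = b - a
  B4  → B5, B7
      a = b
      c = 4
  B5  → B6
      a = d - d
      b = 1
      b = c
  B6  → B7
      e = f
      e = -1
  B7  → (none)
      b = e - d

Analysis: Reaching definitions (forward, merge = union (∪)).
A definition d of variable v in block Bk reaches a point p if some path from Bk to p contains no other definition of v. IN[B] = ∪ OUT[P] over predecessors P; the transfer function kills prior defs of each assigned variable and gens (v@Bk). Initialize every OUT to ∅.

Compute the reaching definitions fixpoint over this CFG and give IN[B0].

Answer: {a@B1, b@B0, c@B3, d@B2, d@B3, f@B3}

Working:
Converged values:
  B0:   IN={a@B1, b@B0, c@B3, d@B2, d@B3, f@B3}   OUT={a@B1, b@B0, c@B3, d@B2, d@B3, f@B3}
  B1:   IN={a@B1, b@B0, c@B3, d@B2, d@B3, f@B3}   OUT={a@B1, b@B0, c@B3, d@B2, d@B3, f@B3}
  B2:   IN={a@B1, b@B0, c@B3, d@B2, d@B3, f@B3}   OUT={a@B1, b@B0, c@B3, d@B2, f@B3}
  B3:   IN={a@B1, b@B0, c@B3, d@B2, f@B3}   OUT={a@B1, b@B0, c@B3, d@B3, f@B3}
  B4:   IN={a@B1, b@B0, c@B3, d@B3, f@B3}   OUT={a@B4, b@B0, c@B4, d@B3, f@B3}
  B5:   IN={a@B4, b@B0, c@B4, d@B3, f@B3}   OUT={a@B5, b@B5, c@B4, d@B3, f@B3}
  B6:   IN={a@B5, b@B5, c@B4, d@B3, f@B3}   OUT={a@B5, b@B5, c@B4, d@B3, e@B6, f@B3}
  B7:   IN={a@B1, a@B4, a@B5, b@B0, b@B5, c@B3, c@B4, d@B3, e@B6, f@B3}   OUT={a@B1, a@B4, a@B5, b@B7, c@B3, c@B4, d@B3, e@B6, f@B3}

Merge at B0 (entry node, so the boundary value {} is joined with the incoming edge(s)): IN[B0] = {} ⊔ OUT[B2] ⊔ OUT[B3] = {a@B1, b@B0, c@B3, d@B2, d@B3, f@B3}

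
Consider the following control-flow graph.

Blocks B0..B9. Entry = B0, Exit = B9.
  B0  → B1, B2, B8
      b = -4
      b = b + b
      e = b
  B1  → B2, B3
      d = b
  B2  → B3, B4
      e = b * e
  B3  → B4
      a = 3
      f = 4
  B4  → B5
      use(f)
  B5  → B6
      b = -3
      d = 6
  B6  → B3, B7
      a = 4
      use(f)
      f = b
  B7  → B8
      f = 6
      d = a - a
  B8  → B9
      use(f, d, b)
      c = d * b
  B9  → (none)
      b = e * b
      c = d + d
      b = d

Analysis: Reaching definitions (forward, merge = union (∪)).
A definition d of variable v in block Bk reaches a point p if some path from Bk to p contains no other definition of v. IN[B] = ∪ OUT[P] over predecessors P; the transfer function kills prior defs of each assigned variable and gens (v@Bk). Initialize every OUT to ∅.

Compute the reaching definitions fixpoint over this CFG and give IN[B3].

Fixpoint table:
  B0:   IN={}   OUT={b@B0, e@B0}
  B1:   IN={b@B0, e@B0}   OUT={b@B0, d@B1, e@B0}
  B2:   IN={b@B0, d@B1, e@B0}   OUT={b@B0, d@B1, e@B2}
  B3:   IN={a@B6, b@B0, b@B5, d@B1, d@B5, e@B0, e@B2, f@B6}   OUT={a@B3, b@B0, b@B5, d@B1, d@B5, e@B0, e@B2, f@B3}
  B4:   IN={a@B3, b@B0, b@B5, d@B1, d@B5, e@B0, e@B2, f@B3}   OUT={a@B3, b@B0, b@B5, d@B1, d@B5, e@B0, e@B2, f@B3}
  B5:   IN={a@B3, b@B0, b@B5, d@B1, d@B5, e@B0, e@B2, f@B3}   OUT={a@B3, b@B5, d@B5, e@B0, e@B2, f@B3}
  B6:   IN={a@B3, b@B5, d@B5, e@B0, e@B2, f@B3}   OUT={a@B6, b@B5, d@B5, e@B0, e@B2, f@B6}
  B7:   IN={a@B6, b@B5, d@B5, e@B0, e@B2, f@B6}   OUT={a@B6, b@B5, d@B7, e@B0, e@B2, f@B7}
  B8:   IN={a@B6, b@B0, b@B5, d@B7, e@B0, e@B2, f@B7}   OUT={a@B6, b@B0, b@B5, c@B8, d@B7, e@B0, e@B2, f@B7}
  B9:   IN={a@B6, b@B0, b@B5, c@B8, d@B7, e@B0, e@B2, f@B7}   OUT={a@B6, b@B9, c@B9, d@B7, e@B0, e@B2, f@B7}

Merge at B3: IN[B3] = OUT[B1] ⊔ OUT[B2] ⊔ OUT[B6] = {a@B6, b@B0, b@B5, d@B1, d@B5, e@B0, e@B2, f@B6}

Answer: {a@B6, b@B0, b@B5, d@B1, d@B5, e@B0, e@B2, f@B6}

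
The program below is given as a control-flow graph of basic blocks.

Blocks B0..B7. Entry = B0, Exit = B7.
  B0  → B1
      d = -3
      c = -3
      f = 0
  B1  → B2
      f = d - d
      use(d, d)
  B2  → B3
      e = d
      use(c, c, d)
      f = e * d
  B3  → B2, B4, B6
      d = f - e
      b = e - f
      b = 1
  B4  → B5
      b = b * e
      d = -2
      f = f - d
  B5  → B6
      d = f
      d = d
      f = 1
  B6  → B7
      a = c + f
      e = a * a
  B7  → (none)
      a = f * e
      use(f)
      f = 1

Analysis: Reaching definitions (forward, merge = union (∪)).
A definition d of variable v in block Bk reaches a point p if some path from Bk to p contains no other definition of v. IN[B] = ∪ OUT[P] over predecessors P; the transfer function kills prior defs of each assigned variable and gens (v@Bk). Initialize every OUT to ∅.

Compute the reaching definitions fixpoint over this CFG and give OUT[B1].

Per-block solution:
  B0: | IN={} | OUT={c@B0, d@B0, f@B0}
  B1: | IN={c@B0, d@B0, f@B0} | OUT={c@B0, d@B0, f@B1}
  B2: | IN={b@B3, c@B0, d@B0, d@B3, e@B2, f@B1, f@B2} | OUT={b@B3, c@B0, d@B0, d@B3, e@B2, f@B2}
  B3: | IN={b@B3, c@B0, d@B0, d@B3, e@B2, f@B2} | OUT={b@B3, c@B0, d@B3, e@B2, f@B2}
  B4: | IN={b@B3, c@B0, d@B3, e@B2, f@B2} | OUT={b@B4, c@B0, d@B4, e@B2, f@B4}
  B5: | IN={b@B4, c@B0, d@B4, e@B2, f@B4} | OUT={b@B4, c@B0, d@B5, e@B2, f@B5}
  B6: | IN={b@B3, b@B4, c@B0, d@B3, d@B5, e@B2, f@B2, f@B5} | OUT={a@B6, b@B3, b@B4, c@B0, d@B3, d@B5, e@B6, f@B2, f@B5}
  B7: | IN={a@B6, b@B3, b@B4, c@B0, d@B3, d@B5, e@B6, f@B2, f@B5} | OUT={a@B7, b@B3, b@B4, c@B0, d@B3, d@B5, e@B6, f@B7}

Merge at B1: IN[B1] = OUT[B0] = {c@B0, d@B0, f@B0}
Applying B1's transfer function to that IN value gives OUT[B1] (row B1 above).

Answer: {c@B0, d@B0, f@B1}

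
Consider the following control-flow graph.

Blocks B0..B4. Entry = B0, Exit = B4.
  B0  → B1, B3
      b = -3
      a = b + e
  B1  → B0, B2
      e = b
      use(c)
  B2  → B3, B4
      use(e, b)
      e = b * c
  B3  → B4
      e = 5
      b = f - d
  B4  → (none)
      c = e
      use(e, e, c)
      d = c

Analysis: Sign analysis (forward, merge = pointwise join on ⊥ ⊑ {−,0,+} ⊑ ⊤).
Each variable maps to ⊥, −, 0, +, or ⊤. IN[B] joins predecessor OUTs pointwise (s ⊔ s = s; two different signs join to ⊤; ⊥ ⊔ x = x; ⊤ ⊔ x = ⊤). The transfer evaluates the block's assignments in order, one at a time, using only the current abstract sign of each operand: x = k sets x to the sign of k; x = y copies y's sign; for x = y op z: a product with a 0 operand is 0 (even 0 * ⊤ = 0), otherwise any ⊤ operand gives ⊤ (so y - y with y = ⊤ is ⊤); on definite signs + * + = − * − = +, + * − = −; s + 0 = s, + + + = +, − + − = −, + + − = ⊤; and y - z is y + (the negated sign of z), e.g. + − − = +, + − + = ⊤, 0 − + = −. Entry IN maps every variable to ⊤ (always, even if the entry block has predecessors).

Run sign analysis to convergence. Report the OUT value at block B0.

Converged values:
  B0:   IN=(all ⊤)   OUT={b:-; rest ⊤}
  B1:   IN={b:-; rest ⊤}   OUT={b:-, e:-; rest ⊤}
  B2:   IN={b:-, e:-; rest ⊤}   OUT={b:-; rest ⊤}
  B3:   IN={b:-; rest ⊤}   OUT={e:+; rest ⊤}
  B4:   IN=(all ⊤)   OUT=(all ⊤)

Merge at B0 (entry node, so the boundary value (all ⊤) is joined with the incoming edge(s)): IN[B0] = (all ⊤) ⊔ OUT[B1] = {a: ⊤, b: ⊤, c: ⊤, d: ⊤, e: ⊤, f: ⊤}
Applying B0's transfer function to that IN value gives OUT[B0] (row B0 above).

Answer: {a: ⊤, b: -, c: ⊤, d: ⊤, e: ⊤, f: ⊤}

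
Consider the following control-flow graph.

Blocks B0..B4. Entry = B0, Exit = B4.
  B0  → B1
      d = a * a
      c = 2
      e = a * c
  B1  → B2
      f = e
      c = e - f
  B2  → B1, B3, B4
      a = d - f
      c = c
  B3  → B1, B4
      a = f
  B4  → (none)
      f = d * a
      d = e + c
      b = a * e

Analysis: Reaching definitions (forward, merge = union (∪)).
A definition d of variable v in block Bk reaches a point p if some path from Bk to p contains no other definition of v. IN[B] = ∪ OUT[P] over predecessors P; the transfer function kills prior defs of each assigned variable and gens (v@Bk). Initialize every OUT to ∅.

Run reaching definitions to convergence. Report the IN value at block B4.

Fixpoint table:
  B0:   IN={}   OUT={c@B0, d@B0, e@B0}
  B1:   IN={a@B2, a@B3, c@B0, c@B2, d@B0, e@B0, f@B1}   OUT={a@B2, a@B3, c@B1, d@B0, e@B0, f@B1}
  B2:   IN={a@B2, a@B3, c@B1, d@B0, e@B0, f@B1}   OUT={a@B2, c@B2, d@B0, e@B0, f@B1}
  B3:   IN={a@B2, c@B2, d@B0, e@B0, f@B1}   OUT={a@B3, c@B2, d@B0, e@B0, f@B1}
  B4:   IN={a@B2, a@B3, c@B2, d@B0, e@B0, f@B1}   OUT={a@B2, a@B3, b@B4, c@B2, d@B4, e@B0, f@B4}

Merge at B4: IN[B4] = OUT[B2] ⊔ OUT[B3] = {a@B2, a@B3, c@B2, d@B0, e@B0, f@B1}

Answer: {a@B2, a@B3, c@B2, d@B0, e@B0, f@B1}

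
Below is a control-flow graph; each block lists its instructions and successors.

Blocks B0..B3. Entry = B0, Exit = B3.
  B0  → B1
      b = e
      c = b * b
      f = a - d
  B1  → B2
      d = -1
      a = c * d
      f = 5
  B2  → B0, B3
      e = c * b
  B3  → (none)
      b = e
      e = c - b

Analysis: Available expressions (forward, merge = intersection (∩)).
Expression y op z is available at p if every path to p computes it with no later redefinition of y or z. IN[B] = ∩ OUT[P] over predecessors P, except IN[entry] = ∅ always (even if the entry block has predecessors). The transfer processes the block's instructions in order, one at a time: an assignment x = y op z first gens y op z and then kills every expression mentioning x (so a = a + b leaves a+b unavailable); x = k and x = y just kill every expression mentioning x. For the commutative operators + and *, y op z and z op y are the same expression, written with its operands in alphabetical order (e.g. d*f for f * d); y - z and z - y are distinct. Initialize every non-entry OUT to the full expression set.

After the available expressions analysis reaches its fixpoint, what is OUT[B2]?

Answer: {b*b, b*c, c*d}

Derivation:
Converged values:
  B0:  IN={}  OUT={a-d, b*b}
  B1:  IN={a-d, b*b}  OUT={b*b, c*d}
  B2:  IN={b*b, c*d}  OUT={b*b, b*c, c*d}
  B3:  IN={b*b, b*c, c*d}  OUT={c*d, c-b}

Merge at B2: IN[B2] = OUT[B1] = {b*b, c*d}
Applying B2's transfer function to that IN value gives OUT[B2] (row B2 above).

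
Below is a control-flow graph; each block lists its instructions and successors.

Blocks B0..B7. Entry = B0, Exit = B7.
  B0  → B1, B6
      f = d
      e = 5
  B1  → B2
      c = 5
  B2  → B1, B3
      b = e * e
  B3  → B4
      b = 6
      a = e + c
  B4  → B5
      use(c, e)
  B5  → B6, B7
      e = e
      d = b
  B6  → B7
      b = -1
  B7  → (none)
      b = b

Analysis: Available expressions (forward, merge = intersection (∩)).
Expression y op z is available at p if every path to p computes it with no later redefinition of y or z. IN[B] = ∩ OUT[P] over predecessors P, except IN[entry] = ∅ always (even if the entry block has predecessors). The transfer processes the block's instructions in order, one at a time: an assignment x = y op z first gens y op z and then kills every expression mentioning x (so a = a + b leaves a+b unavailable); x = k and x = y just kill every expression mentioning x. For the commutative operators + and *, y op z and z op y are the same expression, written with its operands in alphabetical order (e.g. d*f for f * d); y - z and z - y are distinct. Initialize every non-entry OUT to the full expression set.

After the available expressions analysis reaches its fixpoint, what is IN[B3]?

Answer: {e*e}

Derivation:
Fixpoint table:
  B0: | IN={} | OUT={}
  B1: | IN={} | OUT={}
  B2: | IN={} | OUT={e*e}
  B3: | IN={e*e} | OUT={c+e, e*e}
  B4: | IN={c+e, e*e} | OUT={c+e, e*e}
  B5: | IN={c+e, e*e} | OUT={}
  B6: | IN={} | OUT={}
  B7: | IN={} | OUT={}

Merge at B3: IN[B3] = OUT[B2] = {e*e}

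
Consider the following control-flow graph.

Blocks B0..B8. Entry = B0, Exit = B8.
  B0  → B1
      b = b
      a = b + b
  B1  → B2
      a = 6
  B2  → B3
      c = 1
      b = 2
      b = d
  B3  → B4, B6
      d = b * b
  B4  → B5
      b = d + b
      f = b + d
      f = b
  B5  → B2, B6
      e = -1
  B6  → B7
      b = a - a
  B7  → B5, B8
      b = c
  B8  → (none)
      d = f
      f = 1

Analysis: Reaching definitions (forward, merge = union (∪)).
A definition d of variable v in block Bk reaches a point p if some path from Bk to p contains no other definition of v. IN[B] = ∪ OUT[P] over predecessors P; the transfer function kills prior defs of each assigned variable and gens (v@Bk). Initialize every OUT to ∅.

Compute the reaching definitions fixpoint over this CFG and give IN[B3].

Answer: {a@B1, b@B2, c@B2, d@B3, e@B5, f@B4}

Working:
Per-block solution:
  B0:  IN={}  OUT={a@B0, b@B0}
  B1:  IN={a@B0, b@B0}  OUT={a@B1, b@B0}
  B2:  IN={a@B1, b@B0, b@B4, b@B7, c@B2, d@B3, e@B5, f@B4}  OUT={a@B1, b@B2, c@B2, d@B3, e@B5, f@B4}
  B3:  IN={a@B1, b@B2, c@B2, d@B3, e@B5, f@B4}  OUT={a@B1, b@B2, c@B2, d@B3, e@B5, f@B4}
  B4:  IN={a@B1, b@B2, c@B2, d@B3, e@B5, f@B4}  OUT={a@B1, b@B4, c@B2, d@B3, e@B5, f@B4}
  B5:  IN={a@B1, b@B4, b@B7, c@B2, d@B3, e@B5, f@B4}  OUT={a@B1, b@B4, b@B7, c@B2, d@B3, e@B5, f@B4}
  B6:  IN={a@B1, b@B2, b@B4, b@B7, c@B2, d@B3, e@B5, f@B4}  OUT={a@B1, b@B6, c@B2, d@B3, e@B5, f@B4}
  B7:  IN={a@B1, b@B6, c@B2, d@B3, e@B5, f@B4}  OUT={a@B1, b@B7, c@B2, d@B3, e@B5, f@B4}
  B8:  IN={a@B1, b@B7, c@B2, d@B3, e@B5, f@B4}  OUT={a@B1, b@B7, c@B2, d@B8, e@B5, f@B8}

Merge at B3: IN[B3] = OUT[B2] = {a@B1, b@B2, c@B2, d@B3, e@B5, f@B4}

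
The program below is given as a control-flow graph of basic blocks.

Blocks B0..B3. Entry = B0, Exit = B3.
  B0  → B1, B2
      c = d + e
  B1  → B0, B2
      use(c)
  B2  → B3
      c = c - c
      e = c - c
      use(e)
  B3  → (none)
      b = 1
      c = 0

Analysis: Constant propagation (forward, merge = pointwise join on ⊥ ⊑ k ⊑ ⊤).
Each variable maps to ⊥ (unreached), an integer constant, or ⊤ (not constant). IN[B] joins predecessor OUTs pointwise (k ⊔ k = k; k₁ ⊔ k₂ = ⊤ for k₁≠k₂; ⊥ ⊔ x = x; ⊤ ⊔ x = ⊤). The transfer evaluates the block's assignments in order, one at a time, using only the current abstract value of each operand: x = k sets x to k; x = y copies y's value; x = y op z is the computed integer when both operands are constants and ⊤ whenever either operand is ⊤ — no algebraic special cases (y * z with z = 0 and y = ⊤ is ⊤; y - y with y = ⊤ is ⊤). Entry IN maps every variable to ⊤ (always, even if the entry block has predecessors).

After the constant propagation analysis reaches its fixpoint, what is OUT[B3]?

Per-block solution:
  B0:   IN=(all ⊤)   OUT=(all ⊤)
  B1:   IN=(all ⊤)   OUT=(all ⊤)
  B2:   IN=(all ⊤)   OUT=(all ⊤)
  B3:   IN=(all ⊤)   OUT={b:1, c:0; rest ⊤}

Merge at B3: IN[B3] = OUT[B2] = {a: ⊤, b: ⊤, c: ⊤, d: ⊤, e: ⊤, f: ⊤}
Applying B3's transfer function to that IN value gives OUT[B3] (row B3 above).

Answer: {a: ⊤, b: 1, c: 0, d: ⊤, e: ⊤, f: ⊤}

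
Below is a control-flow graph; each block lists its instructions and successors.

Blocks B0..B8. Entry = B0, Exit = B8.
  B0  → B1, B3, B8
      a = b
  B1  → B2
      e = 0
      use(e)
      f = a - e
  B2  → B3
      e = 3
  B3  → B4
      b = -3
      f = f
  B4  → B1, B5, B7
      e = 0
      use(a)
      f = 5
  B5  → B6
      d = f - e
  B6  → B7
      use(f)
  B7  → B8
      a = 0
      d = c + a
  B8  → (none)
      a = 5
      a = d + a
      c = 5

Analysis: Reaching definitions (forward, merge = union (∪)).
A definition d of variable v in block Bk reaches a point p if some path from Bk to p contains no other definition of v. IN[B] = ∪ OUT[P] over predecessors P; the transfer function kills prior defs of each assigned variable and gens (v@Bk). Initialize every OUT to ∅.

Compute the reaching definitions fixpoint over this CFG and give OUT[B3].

Answer: {a@B0, b@B3, e@B2, f@B3}

Working:
Per-block solution:
  B0:  IN={}  OUT={a@B0}
  B1:  IN={a@B0, b@B3, e@B4, f@B4}  OUT={a@B0, b@B3, e@B1, f@B1}
  B2:  IN={a@B0, b@B3, e@B1, f@B1}  OUT={a@B0, b@B3, e@B2, f@B1}
  B3:  IN={a@B0, b@B3, e@B2, f@B1}  OUT={a@B0, b@B3, e@B2, f@B3}
  B4:  IN={a@B0, b@B3, e@B2, f@B3}  OUT={a@B0, b@B3, e@B4, f@B4}
  B5:  IN={a@B0, b@B3, e@B4, f@B4}  OUT={a@B0, b@B3, d@B5, e@B4, f@B4}
  B6:  IN={a@B0, b@B3, d@B5, e@B4, f@B4}  OUT={a@B0, b@B3, d@B5, e@B4, f@B4}
  B7:  IN={a@B0, b@B3, d@B5, e@B4, f@B4}  OUT={a@B7, b@B3, d@B7, e@B4, f@B4}
  B8:  IN={a@B0, a@B7, b@B3, d@B7, e@B4, f@B4}  OUT={a@B8, b@B3, c@B8, d@B7, e@B4, f@B4}

Merge at B3: IN[B3] = OUT[B0] ⊔ OUT[B2] = {a@B0, b@B3, e@B2, f@B1}
Applying B3's transfer function to that IN value gives OUT[B3] (row B3 above).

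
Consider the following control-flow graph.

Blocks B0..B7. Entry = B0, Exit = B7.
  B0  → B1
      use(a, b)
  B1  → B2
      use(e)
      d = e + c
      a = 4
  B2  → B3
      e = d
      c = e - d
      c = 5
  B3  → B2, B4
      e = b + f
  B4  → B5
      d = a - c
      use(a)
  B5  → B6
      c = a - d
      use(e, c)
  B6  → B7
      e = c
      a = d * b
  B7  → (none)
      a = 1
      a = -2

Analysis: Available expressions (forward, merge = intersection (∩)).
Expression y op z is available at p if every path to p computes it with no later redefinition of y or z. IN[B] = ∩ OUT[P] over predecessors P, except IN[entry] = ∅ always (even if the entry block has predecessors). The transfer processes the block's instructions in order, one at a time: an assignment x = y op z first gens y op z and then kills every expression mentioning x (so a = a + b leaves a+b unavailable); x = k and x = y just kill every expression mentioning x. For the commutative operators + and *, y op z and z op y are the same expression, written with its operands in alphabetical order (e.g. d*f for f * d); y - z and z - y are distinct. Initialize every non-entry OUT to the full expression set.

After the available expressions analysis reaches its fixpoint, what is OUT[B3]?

Answer: {b+f}

Trace:
Per-block solution:
  B0: | IN={} | OUT={}
  B1: | IN={} | OUT={c+e}
  B2: | IN={} | OUT={e-d}
  B3: | IN={e-d} | OUT={b+f}
  B4: | IN={b+f} | OUT={a-c, b+f}
  B5: | IN={a-c, b+f} | OUT={a-d, b+f}
  B6: | IN={a-d, b+f} | OUT={b*d, b+f}
  B7: | IN={b*d, b+f} | OUT={b*d, b+f}

Merge at B3: IN[B3] = OUT[B2] = {e-d}
Applying B3's transfer function to that IN value gives OUT[B3] (row B3 above).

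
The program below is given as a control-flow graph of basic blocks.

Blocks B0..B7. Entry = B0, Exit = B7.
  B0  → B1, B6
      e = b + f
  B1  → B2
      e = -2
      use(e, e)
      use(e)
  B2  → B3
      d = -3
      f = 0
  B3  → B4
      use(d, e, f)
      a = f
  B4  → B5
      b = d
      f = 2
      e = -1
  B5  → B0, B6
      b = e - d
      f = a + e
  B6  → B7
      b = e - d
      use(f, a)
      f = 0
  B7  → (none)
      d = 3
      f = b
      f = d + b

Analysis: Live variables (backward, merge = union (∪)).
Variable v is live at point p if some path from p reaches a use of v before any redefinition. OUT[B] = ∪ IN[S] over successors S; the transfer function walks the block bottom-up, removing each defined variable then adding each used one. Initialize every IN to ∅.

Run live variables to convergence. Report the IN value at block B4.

Answer: {a, d}

Trace:
Converged values:
  B0: | IN={a, b, d, f} | OUT={a, d, e, f}
  B1: | IN={} | OUT={e}
  B2: | IN={e} | OUT={d, e, f}
  B3: | IN={d, e, f} | OUT={a, d}
  B4: | IN={a, d} | OUT={a, d, e}
  B5: | IN={a, d, e} | OUT={a, b, d, e, f}
  B6: | IN={a, d, e, f} | OUT={b}
  B7: | IN={b} | OUT={}

Merge at B4: OUT[B4] = IN[B5] = {a, d, e}
Applying B4's transfer function to that OUT value gives IN[B4] (row B4 above).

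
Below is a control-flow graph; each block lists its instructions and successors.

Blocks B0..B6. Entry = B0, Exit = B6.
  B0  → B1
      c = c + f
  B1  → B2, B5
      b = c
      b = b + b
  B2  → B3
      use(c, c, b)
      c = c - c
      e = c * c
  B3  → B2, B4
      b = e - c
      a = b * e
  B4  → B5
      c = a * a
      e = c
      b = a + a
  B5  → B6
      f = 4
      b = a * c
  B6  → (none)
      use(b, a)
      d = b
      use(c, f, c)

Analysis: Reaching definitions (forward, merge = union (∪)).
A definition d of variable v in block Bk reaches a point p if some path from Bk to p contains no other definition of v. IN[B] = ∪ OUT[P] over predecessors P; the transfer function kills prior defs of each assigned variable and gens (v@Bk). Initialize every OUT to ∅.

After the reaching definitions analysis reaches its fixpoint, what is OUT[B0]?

Fixpoint table:
  B0:  IN={}  OUT={c@B0}
  B1:  IN={c@B0}  OUT={b@B1, c@B0}
  B2:  IN={a@B3, b@B1, b@B3, c@B0, c@B2, e@B2}  OUT={a@B3, b@B1, b@B3, c@B2, e@B2}
  B3:  IN={a@B3, b@B1, b@B3, c@B2, e@B2}  OUT={a@B3, b@B3, c@B2, e@B2}
  B4:  IN={a@B3, b@B3, c@B2, e@B2}  OUT={a@B3, b@B4, c@B4, e@B4}
  B5:  IN={a@B3, b@B1, b@B4, c@B0, c@B4, e@B4}  OUT={a@B3, b@B5, c@B0, c@B4, e@B4, f@B5}
  B6:  IN={a@B3, b@B5, c@B0, c@B4, e@B4, f@B5}  OUT={a@B3, b@B5, c@B0, c@B4, d@B6, e@B4, f@B5}

B0 is the boundary node: IN[B0] = {}
Applying B0's transfer function to that IN value gives OUT[B0] (row B0 above).

Answer: {c@B0}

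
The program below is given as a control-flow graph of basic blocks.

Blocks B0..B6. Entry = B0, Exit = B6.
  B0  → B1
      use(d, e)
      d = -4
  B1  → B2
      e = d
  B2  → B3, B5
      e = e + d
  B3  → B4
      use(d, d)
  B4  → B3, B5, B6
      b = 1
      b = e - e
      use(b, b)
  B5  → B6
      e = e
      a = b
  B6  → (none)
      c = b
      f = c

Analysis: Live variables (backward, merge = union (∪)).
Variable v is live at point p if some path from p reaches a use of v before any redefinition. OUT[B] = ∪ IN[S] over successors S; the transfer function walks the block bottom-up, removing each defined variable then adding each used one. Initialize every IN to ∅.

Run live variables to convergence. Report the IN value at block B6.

Fixpoint table:
  B0:   IN={b, d, e}   OUT={b, d}
  B1:   IN={b, d}   OUT={b, d, e}
  B2:   IN={b, d, e}   OUT={b, d, e}
  B3:   IN={d, e}   OUT={d, e}
  B4:   IN={d, e}   OUT={b, d, e}
  B5:   IN={b, e}   OUT={b}
  B6:   IN={b}   OUT={}

B6 is the boundary node: OUT[B6] = {}
Applying B6's transfer function to that OUT value gives IN[B6] (row B6 above).

Answer: {b}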